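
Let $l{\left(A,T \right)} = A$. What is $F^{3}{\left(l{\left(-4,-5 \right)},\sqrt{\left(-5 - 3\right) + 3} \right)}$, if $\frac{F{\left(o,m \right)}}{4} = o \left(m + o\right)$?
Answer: $16384 - 176128 i \sqrt{5} \approx 16384.0 - 3.9383 \cdot 10^{5} i$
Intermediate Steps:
$F{\left(o,m \right)} = 4 o \left(m + o\right)$
$F^{3}{\left(l{\left(-4,-5 \right)},\sqrt{\left(-5 - 3\right) + 3} \right)} = \left(4 \left(-4\right) \left(\sqrt{\left(-5 - 3\right) + 3} - 4\right)\right)^{3} = \left(4 \left(-4\right) \left(\sqrt{-8 + 3} - 4\right)\right)^{3} = \left(4 \left(-4\right) \left(\sqrt{-5} - 4\right)\right)^{3} = \left(4 \left(-4\right) \left(i \sqrt{5} - 4\right)\right)^{3} = \left(4 \left(-4\right) \left(-4 + i \sqrt{5}\right)\right)^{3} = \left(64 - 16 i \sqrt{5}\right)^{3}$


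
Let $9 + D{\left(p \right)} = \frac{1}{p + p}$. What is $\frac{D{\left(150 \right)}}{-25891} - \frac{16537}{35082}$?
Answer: $- \frac{21392192297}{45415403100} \approx -0.47103$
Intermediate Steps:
$D{\left(p \right)} = -9 + \frac{1}{2 p}$ ($D{\left(p \right)} = -9 + \frac{1}{p + p} = -9 + \frac{1}{2 p}$)
$\frac{D{\left(150 \right)}}{-25891} - \frac{16537}{35082} = \frac{-9 + \frac{1}{2 \cdot 150}}{-25891} - \frac{16537}{35082} = \left(-9 + \frac{1}{2} \cdot \frac{1}{150}\right) \left(- \frac{1}{25891}\right) - \frac{16537}{35082} = \left(-9 + \frac{1}{300}\right) \left(- \frac{1}{25891}\right) - \frac{16537}{35082} = \left(- \frac{2699}{300}\right) \left(- \frac{1}{25891}\right) - \frac{16537}{35082} = \frac{2699}{7767300} - \frac{16537}{35082} = - \frac{21392192297}{45415403100}$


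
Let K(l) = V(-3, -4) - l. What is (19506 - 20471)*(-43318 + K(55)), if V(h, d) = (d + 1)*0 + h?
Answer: 41857840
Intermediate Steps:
V(h, d) = h (V(h, d) = (1 + d)*0 + h = 0 + h = h)
K(l) = -3 - l
(19506 - 20471)*(-43318 + K(55)) = (19506 - 20471)*(-43318 + (-3 - 1*55)) = -965*(-43318 + (-3 - 55)) = -965*(-43318 - 58) = -965*(-43376) = 41857840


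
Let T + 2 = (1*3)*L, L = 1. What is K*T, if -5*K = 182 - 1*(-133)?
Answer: -63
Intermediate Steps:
K = -63 (K = -(182 - 1*(-133))/5 = -(182 + 133)/5 = -⅕*315 = -63)
T = 1 (T = -2 + (1*3)*1 = -2 + 3*1 = -2 + 3 = 1)
K*T = -63*1 = -63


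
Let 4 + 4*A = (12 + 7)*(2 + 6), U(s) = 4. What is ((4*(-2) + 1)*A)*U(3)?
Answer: -1036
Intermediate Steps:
A = 37 (A = -1 + ((12 + 7)*(2 + 6))/4 = -1 + (19*8)/4 = -1 + (¼)*152 = -1 + 38 = 37)
((4*(-2) + 1)*A)*U(3) = ((4*(-2) + 1)*37)*4 = ((-8 + 1)*37)*4 = -7*37*4 = -259*4 = -1036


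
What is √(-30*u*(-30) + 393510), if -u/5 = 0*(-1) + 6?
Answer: √366510 ≈ 605.40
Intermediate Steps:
u = -30 (u = -5*(0*(-1) + 6) = -5*(0 + 6) = -5*6 = -30)
√(-30*u*(-30) + 393510) = √(-30*(-30)*(-30) + 393510) = √(900*(-30) + 393510) = √(-27000 + 393510) = √366510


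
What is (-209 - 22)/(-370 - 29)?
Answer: 11/19 ≈ 0.57895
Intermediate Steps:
(-209 - 22)/(-370 - 29) = -231/(-399) = -231*(-1/399) = 11/19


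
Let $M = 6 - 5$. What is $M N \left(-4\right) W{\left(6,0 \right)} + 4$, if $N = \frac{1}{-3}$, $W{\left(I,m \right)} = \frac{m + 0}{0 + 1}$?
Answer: $4$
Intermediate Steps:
$W{\left(I,m \right)} = m$ ($W{\left(I,m \right)} = \frac{m}{1} = m 1 = m$)
$N = - \frac{1}{3} \approx -0.33333$
$M = 1$ ($M = 6 - 5 = 1$)
$M N \left(-4\right) W{\left(6,0 \right)} + 4 = 1 \left(- \frac{1}{3}\right) \left(-4\right) 0 + 4 = \left(- \frac{1}{3}\right) \left(-4\right) 0 + 4 = \frac{4}{3} \cdot 0 + 4 = 0 + 4 = 4$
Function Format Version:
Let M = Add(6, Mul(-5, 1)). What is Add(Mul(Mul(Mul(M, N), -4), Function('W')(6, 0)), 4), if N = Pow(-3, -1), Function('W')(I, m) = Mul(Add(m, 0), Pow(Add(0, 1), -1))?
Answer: 4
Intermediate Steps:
Function('W')(I, m) = m (Function('W')(I, m) = Mul(m, Pow(1, -1)) = Mul(m, 1) = m)
N = Rational(-1, 3) ≈ -0.33333
M = 1 (M = Add(6, -5) = 1)
Add(Mul(Mul(Mul(M, N), -4), Function('W')(6, 0)), 4) = Add(Mul(Mul(Mul(1, Rational(-1, 3)), -4), 0), 4) = Add(Mul(Mul(Rational(-1, 3), -4), 0), 4) = Add(Mul(Rational(4, 3), 0), 4) = Add(0, 4) = 4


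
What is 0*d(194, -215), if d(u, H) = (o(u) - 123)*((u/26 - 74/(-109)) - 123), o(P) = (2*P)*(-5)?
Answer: 0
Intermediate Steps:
o(P) = -10*P
d(u, H) = (-123 - 10*u)*(-13333/109 + u/26) (d(u, H) = (-10*u - 123)*((u/26 - 74/(-109)) - 123) = (-123 - 10*u)*((u*(1/26) - 74*(-1/109)) - 123) = (-123 - 10*u)*((u/26 + 74/109) - 123) = (-123 - 10*u)*((74/109 + u/26) - 123) = (-123 - 10*u)*(-13333/109 + u/26))
0*d(194, -215) = 0*(1639959/109 - 5/13*194² + (3453173/2834)*194) = 0*(1639959/109 - 5/13*37636 + 334957781/1417) = 0*(1639959/109 - 188180/13 + 334957781/1417) = 0*(335765628/1417) = 0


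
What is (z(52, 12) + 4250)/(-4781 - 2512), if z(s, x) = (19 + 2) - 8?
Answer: -1421/2431 ≈ -0.58453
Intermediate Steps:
z(s, x) = 13 (z(s, x) = 21 - 8 = 13)
(z(52, 12) + 4250)/(-4781 - 2512) = (13 + 4250)/(-4781 - 2512) = 4263/(-7293) = 4263*(-1/7293) = -1421/2431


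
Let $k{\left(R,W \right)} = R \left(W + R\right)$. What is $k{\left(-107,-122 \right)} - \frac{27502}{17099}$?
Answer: $\frac{418949295}{17099} \approx 24501.0$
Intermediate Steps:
$k{\left(R,W \right)} = R \left(R + W\right)$
$k{\left(-107,-122 \right)} - \frac{27502}{17099} = - 107 \left(-107 - 122\right) - \frac{27502}{17099} = \left(-107\right) \left(-229\right) - \frac{27502}{17099} = 24503 - \frac{27502}{17099} = \frac{418949295}{17099}$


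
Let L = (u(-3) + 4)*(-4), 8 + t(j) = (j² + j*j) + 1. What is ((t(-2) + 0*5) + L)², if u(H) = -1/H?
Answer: 2401/9 ≈ 266.78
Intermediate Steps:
t(j) = -7 + 2*j² (t(j) = -8 + ((j² + j*j) + 1) = -8 + ((j² + j²) + 1) = -8 + (2*j² + 1) = -8 + (1 + 2*j²) = -7 + 2*j²)
L = -52/3 (L = (-1/(-3) + 4)*(-4) = (-1*(-⅓) + 4)*(-4) = (⅓ + 4)*(-4) = (13/3)*(-4) = -52/3 ≈ -17.333)
((t(-2) + 0*5) + L)² = (((-7 + 2*(-2)²) + 0*5) - 52/3)² = (((-7 + 2*4) + 0) - 52/3)² = (((-7 + 8) + 0) - 52/3)² = ((1 + 0) - 52/3)² = (1 - 52/3)² = (-49/3)² = 2401/9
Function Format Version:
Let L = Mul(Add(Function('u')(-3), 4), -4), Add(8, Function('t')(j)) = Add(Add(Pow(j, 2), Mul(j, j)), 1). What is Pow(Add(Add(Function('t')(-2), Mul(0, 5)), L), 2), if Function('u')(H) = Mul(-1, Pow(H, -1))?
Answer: Rational(2401, 9) ≈ 266.78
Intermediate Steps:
Function('t')(j) = Add(-7, Mul(2, Pow(j, 2))) (Function('t')(j) = Add(-8, Add(Add(Pow(j, 2), Mul(j, j)), 1)) = Add(-8, Add(Add(Pow(j, 2), Pow(j, 2)), 1)) = Add(-8, Add(Mul(2, Pow(j, 2)), 1)) = Add(-8, Add(1, Mul(2, Pow(j, 2)))) = Add(-7, Mul(2, Pow(j, 2))))
L = Rational(-52, 3) (L = Mul(Add(Mul(-1, Pow(-3, -1)), 4), -4) = Mul(Add(Mul(-1, Rational(-1, 3)), 4), -4) = Mul(Add(Rational(1, 3), 4), -4) = Mul(Rational(13, 3), -4) = Rational(-52, 3) ≈ -17.333)
Pow(Add(Add(Function('t')(-2), Mul(0, 5)), L), 2) = Pow(Add(Add(Add(-7, Mul(2, Pow(-2, 2))), Mul(0, 5)), Rational(-52, 3)), 2) = Pow(Add(Add(Add(-7, Mul(2, 4)), 0), Rational(-52, 3)), 2) = Pow(Add(Add(Add(-7, 8), 0), Rational(-52, 3)), 2) = Pow(Add(Add(1, 0), Rational(-52, 3)), 2) = Pow(Add(1, Rational(-52, 3)), 2) = Pow(Rational(-49, 3), 2) = Rational(2401, 9)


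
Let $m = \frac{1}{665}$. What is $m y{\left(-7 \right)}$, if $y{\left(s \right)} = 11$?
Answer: $\frac{11}{665} \approx 0.016541$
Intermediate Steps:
$m = \frac{1}{665} \approx 0.0015038$
$m y{\left(-7 \right)} = \frac{1}{665} \cdot 11 = \frac{11}{665}$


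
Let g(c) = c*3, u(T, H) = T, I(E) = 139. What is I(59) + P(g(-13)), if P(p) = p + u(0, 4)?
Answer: 100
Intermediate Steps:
g(c) = 3*c
P(p) = p (P(p) = p + 0 = p)
I(59) + P(g(-13)) = 139 + 3*(-13) = 139 - 39 = 100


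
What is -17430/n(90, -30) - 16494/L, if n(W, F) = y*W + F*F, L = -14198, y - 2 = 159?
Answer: 106192/3641787 ≈ 0.029159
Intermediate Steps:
y = 161 (y = 2 + 159 = 161)
n(W, F) = F² + 161*W (n(W, F) = 161*W + F*F = 161*W + F² = F² + 161*W)
-17430/n(90, -30) - 16494/L = -17430/((-30)² + 161*90) - 16494/(-14198) = -17430/(900 + 14490) - 16494*(-1/14198) = -17430/15390 + 8247/7099 = -17430*1/15390 + 8247/7099 = -581/513 + 8247/7099 = 106192/3641787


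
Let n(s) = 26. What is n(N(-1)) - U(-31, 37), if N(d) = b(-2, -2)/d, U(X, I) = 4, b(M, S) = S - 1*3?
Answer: 22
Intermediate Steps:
b(M, S) = -3 + S (b(M, S) = S - 3 = -3 + S)
N(d) = -5/d (N(d) = (-3 - 2)/d = -5/d)
n(N(-1)) - U(-31, 37) = 26 - 1*4 = 26 - 4 = 22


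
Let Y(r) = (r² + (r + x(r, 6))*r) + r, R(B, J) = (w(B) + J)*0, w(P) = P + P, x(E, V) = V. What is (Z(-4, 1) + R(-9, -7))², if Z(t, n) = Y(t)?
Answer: 16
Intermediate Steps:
w(P) = 2*P
R(B, J) = 0 (R(B, J) = (2*B + J)*0 = (J + 2*B)*0 = 0)
Y(r) = r + r² + r*(6 + r) (Y(r) = (r² + (r + 6)*r) + r = (r² + (6 + r)*r) + r = (r² + r*(6 + r)) + r = r + r² + r*(6 + r))
Z(t, n) = t*(7 + 2*t)
(Z(-4, 1) + R(-9, -7))² = (-4*(7 + 2*(-4)) + 0)² = (-4*(7 - 8) + 0)² = (-4*(-1) + 0)² = (4 + 0)² = 4² = 16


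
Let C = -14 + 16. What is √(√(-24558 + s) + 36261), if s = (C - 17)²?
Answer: √(36261 + I*√24333) ≈ 190.42 + 0.4096*I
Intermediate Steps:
C = 2
s = 225 (s = (2 - 17)² = (-15)² = 225)
√(√(-24558 + s) + 36261) = √(√(-24558 + 225) + 36261) = √(√(-24333) + 36261) = √(I*√24333 + 36261) = √(36261 + I*√24333)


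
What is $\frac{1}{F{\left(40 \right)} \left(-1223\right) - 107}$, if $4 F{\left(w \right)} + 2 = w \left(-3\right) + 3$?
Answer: $\frac{4}{145109} \approx 2.7565 \cdot 10^{-5}$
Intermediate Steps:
$F{\left(w \right)} = \frac{1}{4} - \frac{3 w}{4}$ ($F{\left(w \right)} = - \frac{1}{2} + \frac{w \left(-3\right) + 3}{4} = - \frac{1}{2} + \frac{- 3 w + 3}{4} = - \frac{1}{2} + \frac{3 - 3 w}{4} = - \frac{1}{2} - \left(- \frac{3}{4} + \frac{3 w}{4}\right) = \frac{1}{4} - \frac{3 w}{4}$)
$\frac{1}{F{\left(40 \right)} \left(-1223\right) - 107} = \frac{1}{\left(\frac{1}{4} - 30\right) \left(-1223\right) - 107} = \frac{1}{\left(- \frac{119}{4}\right) \left(-1223\right) - 107} = \frac{1}{\frac{145537}{4} - 107} = \frac{1}{\frac{145109}{4}} = \frac{4}{145109}$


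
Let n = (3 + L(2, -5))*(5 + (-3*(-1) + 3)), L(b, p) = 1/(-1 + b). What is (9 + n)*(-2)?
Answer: -106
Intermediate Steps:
n = 44 (n = (3 + 1/(-1 + 2))*(5 + (-3*(-1) + 3)) = (3 + 1/1)*(5 + (3 + 3)) = (3 + 1)*(5 + 6) = 4*11 = 44)
(9 + n)*(-2) = (9 + 44)*(-2) = 53*(-2) = -106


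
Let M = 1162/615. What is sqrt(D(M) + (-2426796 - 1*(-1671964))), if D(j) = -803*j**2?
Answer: 2*I*sqrt(71645144783)/615 ≈ 870.46*I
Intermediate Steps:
M = 1162/615 (M = 1162*(1/615) = 1162/615 ≈ 1.8894)
sqrt(D(M) + (-2426796 - 1*(-1671964))) = sqrt(-803*(1162/615)**2 + (-2426796 - 1*(-1671964))) = sqrt(-803*1350244/378225 + (-2426796 + 1671964)) = sqrt(-1084245932/378225 - 754832) = sqrt(-286580579132/378225) = 2*I*sqrt(71645144783)/615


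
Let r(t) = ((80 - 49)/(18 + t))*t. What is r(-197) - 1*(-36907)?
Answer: 6612460/179 ≈ 36941.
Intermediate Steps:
r(t) = 31*t/(18 + t) (r(t) = (31/(18 + t))*t = 31*t/(18 + t))
r(-197) - 1*(-36907) = 31*(-197)/(18 - 197) - 1*(-36907) = 31*(-197)/(-179) + 36907 = 31*(-197)*(-1/179) + 36907 = 6107/179 + 36907 = 6612460/179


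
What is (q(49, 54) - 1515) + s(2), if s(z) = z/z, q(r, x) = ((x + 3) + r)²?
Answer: 9722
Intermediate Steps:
q(r, x) = (3 + r + x)² (q(r, x) = ((3 + x) + r)² = (3 + r + x)²)
s(z) = 1
(q(49, 54) - 1515) + s(2) = ((3 + 49 + 54)² - 1515) + 1 = (106² - 1515) + 1 = (11236 - 1515) + 1 = 9721 + 1 = 9722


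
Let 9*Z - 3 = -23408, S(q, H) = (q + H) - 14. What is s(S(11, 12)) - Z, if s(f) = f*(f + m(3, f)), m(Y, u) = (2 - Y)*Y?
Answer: 23891/9 ≈ 2654.6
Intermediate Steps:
m(Y, u) = Y*(2 - Y)
S(q, H) = -14 + H + q (S(q, H) = (H + q) - 14 = -14 + H + q)
Z = -23405/9 (Z = ⅓ + (⅑)*(-23408) = ⅓ - 23408/9 = -23405/9 ≈ -2600.6)
s(f) = f*(-3 + f) (s(f) = f*(f + 3*(2 - 1*3)) = f*(f + 3*(2 - 3)) = f*(f + 3*(-1)) = f*(f - 3) = f*(-3 + f))
s(S(11, 12)) - Z = (-14 + 12 + 11)*(-3 + (-14 + 12 + 11)) - 1*(-23405/9) = 9*(-3 + 9) + 23405/9 = 9*6 + 23405/9 = 54 + 23405/9 = 23891/9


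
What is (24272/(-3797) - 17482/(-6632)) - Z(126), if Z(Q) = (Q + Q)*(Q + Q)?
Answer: -799616761783/12590852 ≈ -63508.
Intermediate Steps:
Z(Q) = 4*Q**2 (Z(Q) = (2*Q)*(2*Q) = 4*Q**2)
(24272/(-3797) - 17482/(-6632)) - Z(126) = (24272/(-3797) - 17482/(-6632)) - 4*126**2 = (24272*(-1/3797) - 17482*(-1/6632)) - 4*15876 = (-24272/3797 + 8741/3316) - 1*63504 = -47296375/12590852 - 63504 = -799616761783/12590852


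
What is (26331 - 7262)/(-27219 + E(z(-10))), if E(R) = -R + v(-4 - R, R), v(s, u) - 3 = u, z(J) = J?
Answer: -19069/27216 ≈ -0.70065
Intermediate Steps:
v(s, u) = 3 + u
E(R) = 3 (E(R) = -R + (3 + R) = 3)
(26331 - 7262)/(-27219 + E(z(-10))) = (26331 - 7262)/(-27219 + 3) = 19069/(-27216) = 19069*(-1/27216) = -19069/27216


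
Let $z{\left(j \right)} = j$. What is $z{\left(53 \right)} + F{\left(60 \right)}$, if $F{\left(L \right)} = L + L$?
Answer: $173$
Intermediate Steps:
$F{\left(L \right)} = 2 L$
$z{\left(53 \right)} + F{\left(60 \right)} = 53 + 2 \cdot 60 = 53 + 120 = 173$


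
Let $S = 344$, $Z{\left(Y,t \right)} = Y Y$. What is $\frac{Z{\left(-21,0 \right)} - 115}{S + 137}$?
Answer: $\frac{326}{481} \approx 0.67775$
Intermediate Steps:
$Z{\left(Y,t \right)} = Y^{2}$
$\frac{Z{\left(-21,0 \right)} - 115}{S + 137} = \frac{\left(-21\right)^{2} - 115}{344 + 137} = \frac{441 - 115}{481} = 326 \cdot \frac{1}{481} = \frac{326}{481}$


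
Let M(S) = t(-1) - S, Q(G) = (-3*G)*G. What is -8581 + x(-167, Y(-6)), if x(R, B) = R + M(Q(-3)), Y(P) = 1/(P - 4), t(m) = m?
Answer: -8722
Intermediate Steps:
Q(G) = -3*G**2
M(S) = -1 - S
Y(P) = 1/(-4 + P)
x(R, B) = 26 + R (x(R, B) = R + (-1 - (-3)*(-3)**2) = R + (-1 - (-3)*9) = R + (-1 - 1*(-27)) = R + (-1 + 27) = R + 26 = 26 + R)
-8581 + x(-167, Y(-6)) = -8581 + (26 - 167) = -8581 - 141 = -8722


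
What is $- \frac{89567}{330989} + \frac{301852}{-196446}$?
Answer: $- \frac{58752385255}{32510732547} \approx -1.8072$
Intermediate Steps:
$- \frac{89567}{330989} + \frac{301852}{-196446} = \left(-89567\right) \frac{1}{330989} + 301852 \left(- \frac{1}{196446}\right) = - \frac{89567}{330989} - \frac{150926}{98223} = - \frac{58752385255}{32510732547}$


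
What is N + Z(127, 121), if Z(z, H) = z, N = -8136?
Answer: -8009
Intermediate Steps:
N + Z(127, 121) = -8136 + 127 = -8009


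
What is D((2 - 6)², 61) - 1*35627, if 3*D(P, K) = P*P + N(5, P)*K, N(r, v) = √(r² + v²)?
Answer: -106625/3 + 61*√281/3 ≈ -35201.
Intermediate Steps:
D(P, K) = P²/3 + K*√(25 + P²)/3 (D(P, K) = (P*P + √(5² + P²)*K)/3 = (P² + √(25 + P²)*K)/3 = (P² + K*√(25 + P²))/3 = P²/3 + K*√(25 + P²)/3)
D((2 - 6)², 61) - 1*35627 = (((2 - 6)²)²/3 + (⅓)*61*√(25 + ((2 - 6)²)²)) - 1*35627 = (((-4)²)²/3 + (⅓)*61*√(25 + ((-4)²)²)) - 35627 = ((⅓)*16² + (⅓)*61*√(25 + 16²)) - 35627 = ((⅓)*256 + (⅓)*61*√(25 + 256)) - 35627 = (256/3 + (⅓)*61*√281) - 35627 = (256/3 + 61*√281/3) - 35627 = -106625/3 + 61*√281/3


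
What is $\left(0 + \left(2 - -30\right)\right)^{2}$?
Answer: $1024$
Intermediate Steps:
$\left(0 + \left(2 - -30\right)\right)^{2} = \left(0 + \left(2 + 30\right)\right)^{2} = \left(0 + 32\right)^{2} = 32^{2} = 1024$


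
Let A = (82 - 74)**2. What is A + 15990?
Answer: 16054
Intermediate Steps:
A = 64 (A = 8**2 = 64)
A + 15990 = 64 + 15990 = 16054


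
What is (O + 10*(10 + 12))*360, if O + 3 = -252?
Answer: -12600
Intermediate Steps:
O = -255 (O = -3 - 252 = -255)
(O + 10*(10 + 12))*360 = (-255 + 10*(10 + 12))*360 = (-255 + 10*22)*360 = (-255 + 220)*360 = -35*360 = -12600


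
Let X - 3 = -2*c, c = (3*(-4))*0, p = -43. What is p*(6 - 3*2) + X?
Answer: 3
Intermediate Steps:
c = 0 (c = -12*0 = 0)
X = 3 (X = 3 - 2*0 = 3 + 0 = 3)
p*(6 - 3*2) + X = -43*(6 - 3*2) + 3 = -43*(6 - 6) + 3 = -43*0 + 3 = 0 + 3 = 3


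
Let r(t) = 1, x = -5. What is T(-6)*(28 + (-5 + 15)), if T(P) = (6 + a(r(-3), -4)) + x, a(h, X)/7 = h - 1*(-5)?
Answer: 1634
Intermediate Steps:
a(h, X) = 35 + 7*h (a(h, X) = 7*(h - 1*(-5)) = 7*(h + 5) = 7*(5 + h) = 35 + 7*h)
T(P) = 43 (T(P) = (6 + (35 + 7*1)) - 5 = (6 + (35 + 7)) - 5 = (6 + 42) - 5 = 48 - 5 = 43)
T(-6)*(28 + (-5 + 15)) = 43*(28 + (-5 + 15)) = 43*(28 + 10) = 43*38 = 1634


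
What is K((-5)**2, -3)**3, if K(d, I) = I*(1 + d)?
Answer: -474552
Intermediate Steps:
K((-5)**2, -3)**3 = (-3*(1 + (-5)**2))**3 = (-3*(1 + 25))**3 = (-3*26)**3 = (-78)**3 = -474552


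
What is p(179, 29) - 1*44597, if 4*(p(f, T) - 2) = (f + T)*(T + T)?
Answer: -41579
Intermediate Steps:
p(f, T) = 2 + T*(T + f)/2 (p(f, T) = 2 + ((f + T)*(T + T))/4 = 2 + ((T + f)*(2*T))/4 = 2 + (2*T*(T + f))/4 = 2 + T*(T + f)/2)
p(179, 29) - 1*44597 = (2 + (½)*29² + (½)*29*179) - 1*44597 = (2 + (½)*841 + 5191/2) - 44597 = (2 + 841/2 + 5191/2) - 44597 = 3018 - 44597 = -41579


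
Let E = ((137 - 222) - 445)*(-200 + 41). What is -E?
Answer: -84270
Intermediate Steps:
E = 84270 (E = (-85 - 445)*(-159) = -530*(-159) = 84270)
-E = -1*84270 = -84270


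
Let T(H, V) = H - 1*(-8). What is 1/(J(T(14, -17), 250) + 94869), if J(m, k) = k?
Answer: 1/95119 ≈ 1.0513e-5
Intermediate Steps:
T(H, V) = 8 + H (T(H, V) = H + 8 = 8 + H)
1/(J(T(14, -17), 250) + 94869) = 1/(250 + 94869) = 1/95119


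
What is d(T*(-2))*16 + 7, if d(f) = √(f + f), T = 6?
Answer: 7 + 32*I*√6 ≈ 7.0 + 78.384*I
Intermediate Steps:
d(f) = √2*√f (d(f) = √(2*f) = √2*√f)
d(T*(-2))*16 + 7 = (√2*√(6*(-2)))*16 + 7 = (√2*√(-12))*16 + 7 = (√2*(2*I*√3))*16 + 7 = (2*I*√6)*16 + 7 = 32*I*√6 + 7 = 7 + 32*I*√6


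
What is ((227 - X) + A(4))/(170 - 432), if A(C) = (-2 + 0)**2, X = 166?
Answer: -65/262 ≈ -0.24809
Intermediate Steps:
A(C) = 4 (A(C) = (-2)**2 = 4)
((227 - X) + A(4))/(170 - 432) = ((227 - 1*166) + 4)/(170 - 432) = ((227 - 166) + 4)/(-262) = (61 + 4)*(-1/262) = 65*(-1/262) = -65/262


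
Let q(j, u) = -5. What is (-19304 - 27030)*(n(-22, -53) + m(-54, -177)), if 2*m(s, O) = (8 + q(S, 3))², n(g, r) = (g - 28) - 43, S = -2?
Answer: 4100559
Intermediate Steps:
n(g, r) = -71 + g (n(g, r) = (-28 + g) - 43 = -71 + g)
m(s, O) = 9/2 (m(s, O) = (8 - 5)²/2 = (½)*3² = (½)*9 = 9/2)
(-19304 - 27030)*(n(-22, -53) + m(-54, -177)) = (-19304 - 27030)*((-71 - 22) + 9/2) = -46334*(-93 + 9/2) = -46334*(-177/2) = 4100559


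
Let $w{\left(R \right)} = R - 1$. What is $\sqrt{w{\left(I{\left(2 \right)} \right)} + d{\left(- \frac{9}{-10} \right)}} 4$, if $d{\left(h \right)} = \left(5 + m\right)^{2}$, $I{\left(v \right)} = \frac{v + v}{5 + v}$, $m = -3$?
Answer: $\frac{20 \sqrt{7}}{7} \approx 7.5593$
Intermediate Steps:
$I{\left(v \right)} = \frac{2 v}{5 + v}$
$w{\left(R \right)} = -1 + R$
$d{\left(h \right)} = 4$ ($d{\left(h \right)} = \left(5 - 3\right)^{2} = 2^{2} = 4$)
$\sqrt{w{\left(I{\left(2 \right)} \right)} + d{\left(- \frac{9}{-10} \right)}} 4 = \sqrt{\left(-1 + 2 \cdot 2 \frac{1}{5 + 2}\right) + 4} \cdot 4 = \sqrt{\left(-1 + 2 \cdot 2 \cdot \frac{1}{7}\right) + 4} \cdot 4 = \sqrt{\left(-1 + \frac{4}{7}\right) + 4} \cdot 4 = \sqrt{- \frac{3}{7} + 4} \cdot 4 = \sqrt{\frac{25}{7}} \cdot 4 = \frac{5 \sqrt{7}}{7} \cdot 4 = \frac{20 \sqrt{7}}{7}$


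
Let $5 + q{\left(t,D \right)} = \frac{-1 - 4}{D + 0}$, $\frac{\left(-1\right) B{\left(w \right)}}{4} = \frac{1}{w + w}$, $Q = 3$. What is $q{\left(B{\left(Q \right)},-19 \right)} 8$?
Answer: $- \frac{720}{19} \approx -37.895$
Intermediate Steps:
$B{\left(w \right)} = - \frac{2}{w}$ ($B{\left(w \right)} = - \frac{4}{w + w} = - \frac{4}{2 w} = - 4 \frac{1}{2 w} = - \frac{2}{w}$)
$q{\left(t,D \right)} = -5 - \frac{5}{D}$ ($q{\left(t,D \right)} = -5 + \frac{-1 - 4}{D + 0} = -5 - \frac{5}{D}$)
$q{\left(B{\left(Q \right)},-19 \right)} 8 = \left(-5 - \frac{5}{-19}\right) 8 = \left(-5 - - \frac{5}{19}\right) 8 = \left(-5 + \frac{5}{19}\right) 8 = \left(- \frac{90}{19}\right) 8 = - \frac{720}{19}$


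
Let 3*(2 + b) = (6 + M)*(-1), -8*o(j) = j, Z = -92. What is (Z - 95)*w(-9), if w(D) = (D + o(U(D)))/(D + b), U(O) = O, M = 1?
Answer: -35343/320 ≈ -110.45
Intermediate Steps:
o(j) = -j/8
b = -13/3 (b = -2 + ((6 + 1)*(-1))/3 = -2 + (7*(-1))/3 = -2 + (1/3)*(-7) = -2 - 7/3 = -13/3 ≈ -4.3333)
w(D) = 7*D/(8*(-13/3 + D)) (w(D) = (D - D/8)/(D - 13/3) = (7*D/8)/(-13/3 + D) = 7*D/(8*(-13/3 + D)))
(Z - 95)*w(-9) = (-92 - 95)*((21/8)*(-9)/(-13 + 3*(-9))) = -3927*(-9)/(8*(-13 - 27)) = -3927*(-9)/(8*(-40)) = -3927*(-9)*(-1)/(8*40) = -187*189/320 = -35343/320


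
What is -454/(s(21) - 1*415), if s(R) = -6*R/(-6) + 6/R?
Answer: 1589/1378 ≈ 1.1531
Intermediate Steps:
s(R) = R + 6/R (s(R) = -6*R*(-⅙) + 6/R = R + 6/R)
-454/(s(21) - 1*415) = -454/((21 + 6/21) - 1*415) = -454/((21 + 6*(1/21)) - 415) = -454/((21 + 2/7) - 415) = -454/(149/7 - 415) = -454/(-2756/7) = -454*(-7/2756) = 1589/1378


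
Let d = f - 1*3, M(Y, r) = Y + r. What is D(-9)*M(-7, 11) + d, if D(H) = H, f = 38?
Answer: -1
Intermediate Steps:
d = 35 (d = 38 - 1*3 = 38 - 3 = 35)
D(-9)*M(-7, 11) + d = -9*(-7 + 11) + 35 = -9*4 + 35 = -36 + 35 = -1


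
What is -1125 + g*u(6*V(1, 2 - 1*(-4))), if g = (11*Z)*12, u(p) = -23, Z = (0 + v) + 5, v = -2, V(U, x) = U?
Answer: -10233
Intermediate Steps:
Z = 3 (Z = (0 - 2) + 5 = -2 + 5 = 3)
g = 396 (g = (11*3)*12 = 33*12 = 396)
-1125 + g*u(6*V(1, 2 - 1*(-4))) = -1125 + 396*(-23) = -1125 - 9108 = -10233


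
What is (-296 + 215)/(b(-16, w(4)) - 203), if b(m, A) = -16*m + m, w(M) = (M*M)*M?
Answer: -81/37 ≈ -2.1892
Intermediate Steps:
w(M) = M**3 (w(M) = M**2*M = M**3)
b(m, A) = -15*m
(-296 + 215)/(b(-16, w(4)) - 203) = (-296 + 215)/(-15*(-16) - 203) = -81/(240 - 203) = -81/37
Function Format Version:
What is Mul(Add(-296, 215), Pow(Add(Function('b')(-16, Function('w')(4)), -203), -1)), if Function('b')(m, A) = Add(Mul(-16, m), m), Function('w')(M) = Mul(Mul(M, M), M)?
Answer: Rational(-81, 37) ≈ -2.1892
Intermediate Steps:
Function('w')(M) = Pow(M, 3) (Function('w')(M) = Mul(Pow(M, 2), M) = Pow(M, 3))
Function('b')(m, A) = Mul(-15, m)
Mul(Add(-296, 215), Pow(Add(Function('b')(-16, Function('w')(4)), -203), -1)) = Mul(Add(-296, 215), Pow(Add(Mul(-15, -16), -203), -1)) = Mul(-81, Pow(Add(240, -203), -1)) = Mul(-81, Pow(37, -1)) = Mul(-81, Rational(1, 37)) = Rational(-81, 37)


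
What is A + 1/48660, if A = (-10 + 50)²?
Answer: 77856001/48660 ≈ 1600.0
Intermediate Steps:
A = 1600 (A = 40² = 1600)
A + 1/48660 = 1600 + 1/48660 = 77856001/48660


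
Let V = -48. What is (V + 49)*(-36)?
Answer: -36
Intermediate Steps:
(V + 49)*(-36) = (-48 + 49)*(-36) = 1*(-36) = -36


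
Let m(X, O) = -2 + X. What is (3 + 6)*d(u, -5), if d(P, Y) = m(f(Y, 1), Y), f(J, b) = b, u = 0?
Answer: -9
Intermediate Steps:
d(P, Y) = -1 (d(P, Y) = -2 + 1 = -1)
(3 + 6)*d(u, -5) = (3 + 6)*(-1) = 9*(-1) = -9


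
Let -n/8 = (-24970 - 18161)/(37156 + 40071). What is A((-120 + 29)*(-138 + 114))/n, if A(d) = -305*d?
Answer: -2143435385/14377 ≈ -1.4909e+5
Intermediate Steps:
n = 345048/77227 (n = -8*(-24970 - 18161)/(37156 + 40071) = -(-345048)/77227 = -8*(-43131/77227) = 345048/77227 ≈ 4.4680)
A((-120 + 29)*(-138 + 114))/n = (-305*(-120 + 29)*(-138 + 114))/(345048/77227) = -(-27755)*(-24)*(77227/345048) = -305*2184*(77227/345048) = -666120*77227/345048 = -2143435385/14377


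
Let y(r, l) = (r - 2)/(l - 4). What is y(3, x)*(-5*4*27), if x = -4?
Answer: 135/2 ≈ 67.500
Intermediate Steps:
y(r, l) = (-2 + r)/(-4 + l)
y(3, x)*(-5*4*27) = ((-2 + 3)/(-4 - 4))*(-5*4*27) = (1/(-8))*(-20*27) = -1/8*1*(-540) = -1/8*(-540) = 135/2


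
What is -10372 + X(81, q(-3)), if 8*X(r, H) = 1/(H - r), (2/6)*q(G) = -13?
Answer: -9957121/960 ≈ -10372.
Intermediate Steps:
q(G) = -39 (q(G) = 3*(-13) = -39)
X(r, H) = 1/(8*(H - r))
-10372 + X(81, q(-3)) = -10372 + 1/(8*(-39 - 1*81)) = -10372 + 1/(8*(-39 - 81)) = -10372 + (⅛)/(-120) = -10372 + (⅛)*(-1/120) = -10372 - 1/960 = -9957121/960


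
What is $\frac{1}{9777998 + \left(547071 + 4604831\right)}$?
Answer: $\frac{1}{14929900} \approx 6.698 \cdot 10^{-8}$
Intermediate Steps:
$\frac{1}{9777998 + \left(547071 + 4604831\right)} = \frac{1}{9777998 + 5151902} = \frac{1}{14929900}$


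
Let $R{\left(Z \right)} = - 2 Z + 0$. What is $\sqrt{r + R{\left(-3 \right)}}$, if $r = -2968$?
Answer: $i \sqrt{2962} \approx 54.424 i$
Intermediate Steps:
$R{\left(Z \right)} = - 2 Z$
$\sqrt{r + R{\left(-3 \right)}} = \sqrt{-2968 - -6} = \sqrt{-2968 + 6} = \sqrt{-2962} = i \sqrt{2962}$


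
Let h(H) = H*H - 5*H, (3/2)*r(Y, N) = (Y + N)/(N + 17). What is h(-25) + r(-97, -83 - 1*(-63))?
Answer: 776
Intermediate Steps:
r(Y, N) = 2*(N + Y)/(3*(17 + N)) (r(Y, N) = 2*((Y + N)/(N + 17))/3 = 2*((N + Y)/(17 + N))/3 = 2*(N + Y)/(3*(17 + N)))
h(H) = H² - 5*H
h(-25) + r(-97, -83 - 1*(-63)) = -25*(-5 - 25) + 2*((-83 - 1*(-63)) - 97)/(3*(17 + (-83 - 1*(-63)))) = -25*(-30) + 2*((-83 + 63) - 97)/(3*(17 + (-83 + 63))) = 750 + 2*(-20 - 97)/(3*(17 - 20)) = 750 + (⅔)*(-117)/(-3) = 750 + (⅔)*(-⅓)*(-117) = 750 + 26 = 776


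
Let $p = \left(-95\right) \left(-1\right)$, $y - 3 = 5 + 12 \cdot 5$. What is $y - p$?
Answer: $-27$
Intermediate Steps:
$y = 68$ ($y = 3 + \left(5 + 12 \cdot 5\right) = 3 + \left(5 + 60\right) = 3 + 65 = 68$)
$p = 95$
$y - p = 68 - 95 = -27$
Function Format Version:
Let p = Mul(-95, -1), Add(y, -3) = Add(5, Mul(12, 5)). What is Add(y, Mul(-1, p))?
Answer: -27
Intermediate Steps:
y = 68 (y = Add(3, Add(5, Mul(12, 5))) = Add(3, Add(5, 60)) = Add(3, 65) = 68)
p = 95
Add(y, Mul(-1, p)) = Add(68, Mul(-1, 95)) = Add(68, -95) = -27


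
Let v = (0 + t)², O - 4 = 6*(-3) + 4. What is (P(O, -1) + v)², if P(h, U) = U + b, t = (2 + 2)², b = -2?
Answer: 64009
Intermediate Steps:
t = 16 (t = 4² = 16)
O = -10 (O = 4 + (6*(-3) + 4) = 4 + (-18 + 4) = 4 - 14 = -10)
P(h, U) = -2 + U (P(h, U) = U - 2 = -2 + U)
v = 256 (v = (0 + 16)² = 16² = 256)
(P(O, -1) + v)² = ((-2 - 1) + 256)² = (-3 + 256)² = 253² = 64009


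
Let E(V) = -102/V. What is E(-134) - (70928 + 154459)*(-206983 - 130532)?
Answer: 5096790051486/67 ≈ 7.6071e+10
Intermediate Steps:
E(-134) - (70928 + 154459)*(-206983 - 130532) = -102/(-134) - (70928 + 154459)*(-206983 - 130532) = -102*(-1/134) - 225387*(-337515) = 51/67 - 1*(-76071493305) = 51/67 + 76071493305 = 5096790051486/67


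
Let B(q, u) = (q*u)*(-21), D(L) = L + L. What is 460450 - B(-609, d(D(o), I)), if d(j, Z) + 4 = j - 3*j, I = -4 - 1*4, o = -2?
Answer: 409294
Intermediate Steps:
I = -8 (I = -4 - 4 = -8)
D(L) = 2*L
d(j, Z) = -4 - 2*j (d(j, Z) = -4 + (j - 3*j) = -4 - 2*j)
B(q, u) = -21*q*u
460450 - B(-609, d(D(o), I)) = 460450 - (-21)*(-609)*(-4 - 4*(-2)) = 460450 - (-21)*(-609)*(-4 - 2*(-4)) = 460450 - (-21)*(-609)*(-4 + 8) = 460450 - (-21)*(-609)*4 = 460450 - 1*51156 = 460450 - 51156 = 409294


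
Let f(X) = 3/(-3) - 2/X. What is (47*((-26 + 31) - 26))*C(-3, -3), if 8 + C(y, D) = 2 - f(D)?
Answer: 5593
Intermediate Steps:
f(X) = -1 - 2/X (f(X) = 3*(-⅓) - 2/X = -1 - 2/X)
C(y, D) = -6 - (-2 - D)/D (C(y, D) = -8 + (2 - (-2 - D)/D) = -6 - (-2 - D)/D)
(47*((-26 + 31) - 26))*C(-3, -3) = (47*((-26 + 31) - 26))*(-5 + 2/(-3)) = (47*(5 - 26))*(-5 + 2*(-⅓)) = (47*(-21))*(-5 - ⅔) = -987*(-17/3) = 5593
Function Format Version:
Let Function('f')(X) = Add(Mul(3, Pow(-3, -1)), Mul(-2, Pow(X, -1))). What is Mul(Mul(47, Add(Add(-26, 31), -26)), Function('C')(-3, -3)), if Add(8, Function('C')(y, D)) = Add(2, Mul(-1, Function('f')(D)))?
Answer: 5593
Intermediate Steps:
Function('f')(X) = Add(-1, Mul(-2, Pow(X, -1))) (Function('f')(X) = Add(Mul(3, Rational(-1, 3)), Mul(-2, Pow(X, -1))) = Add(-1, Mul(-2, Pow(X, -1))))
Function('C')(y, D) = Add(-6, Mul(-1, Pow(D, -1), Add(-2, Mul(-1, D)))) (Function('C')(y, D) = Add(-8, Add(2, Mul(-1, Mul(Pow(D, -1), Add(-2, Mul(-1, D)))))) = Add(-8, Add(2, Mul(-1, Pow(D, -1), Add(-2, Mul(-1, D))))) = Add(-6, Mul(-1, Pow(D, -1), Add(-2, Mul(-1, D)))))
Mul(Mul(47, Add(Add(-26, 31), -26)), Function('C')(-3, -3)) = Mul(Mul(47, Add(Add(-26, 31), -26)), Add(-5, Mul(2, Pow(-3, -1)))) = Mul(Mul(47, Add(5, -26)), Add(-5, Mul(2, Rational(-1, 3)))) = Mul(Mul(47, -21), Add(-5, Rational(-2, 3))) = Mul(-987, Rational(-17, 3)) = 5593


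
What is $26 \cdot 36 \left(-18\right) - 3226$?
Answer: $-20074$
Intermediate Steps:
$26 \cdot 36 \left(-18\right) - 3226 = 936 \left(-18\right) - 3226 = -16848 - 3226 = -20074$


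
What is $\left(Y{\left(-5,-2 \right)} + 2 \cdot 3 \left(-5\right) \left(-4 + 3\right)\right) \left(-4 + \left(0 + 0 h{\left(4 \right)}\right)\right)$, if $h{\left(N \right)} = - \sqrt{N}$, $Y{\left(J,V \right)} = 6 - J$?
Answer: $-164$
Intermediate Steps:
$\left(Y{\left(-5,-2 \right)} + 2 \cdot 3 \left(-5\right) \left(-4 + 3\right)\right) \left(-4 + \left(0 + 0 h{\left(4 \right)}\right)\right) = \left(\left(6 - -5\right) + 2 \cdot 3 \left(-5\right) \left(-4 + 3\right)\right) \left(-4 + \left(0 + 0 \left(- \sqrt{4}\right)\right)\right) = \left(\left(6 + 5\right) + 6 \left(-5\right) \left(-1\right)\right) \left(-4 + \left(0 + 0 \left(\left(-1\right) 2\right)\right)\right) = \left(11 - -30\right) \left(-4 + \left(0 + 0 \left(-2\right)\right)\right) = \left(11 + 30\right) \left(-4 + \left(0 + 0\right)\right) = 41 \left(-4 + 0\right) = 41 \left(-4\right) = -164$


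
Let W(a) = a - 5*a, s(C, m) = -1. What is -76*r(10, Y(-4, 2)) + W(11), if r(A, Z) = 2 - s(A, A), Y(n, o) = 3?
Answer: -272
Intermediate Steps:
W(a) = -4*a
r(A, Z) = 3 (r(A, Z) = 2 - 1*(-1) = 2 + 1 = 3)
-76*r(10, Y(-4, 2)) + W(11) = -76*3 - 4*11 = -228 - 44 = -272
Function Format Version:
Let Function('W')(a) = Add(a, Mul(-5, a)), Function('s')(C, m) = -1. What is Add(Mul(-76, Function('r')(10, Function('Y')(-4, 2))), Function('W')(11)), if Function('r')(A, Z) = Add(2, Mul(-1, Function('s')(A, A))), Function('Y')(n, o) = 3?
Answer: -272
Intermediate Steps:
Function('W')(a) = Mul(-4, a)
Function('r')(A, Z) = 3 (Function('r')(A, Z) = Add(2, Mul(-1, -1)) = Add(2, 1) = 3)
Add(Mul(-76, Function('r')(10, Function('Y')(-4, 2))), Function('W')(11)) = Add(Mul(-76, 3), Mul(-4, 11)) = Add(-228, -44) = -272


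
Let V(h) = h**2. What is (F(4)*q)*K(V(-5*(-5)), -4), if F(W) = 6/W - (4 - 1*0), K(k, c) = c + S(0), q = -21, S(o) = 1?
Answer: -315/2 ≈ -157.50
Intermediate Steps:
K(k, c) = 1 + c (K(k, c) = c + 1 = 1 + c)
F(W) = -4 + 6/W (F(W) = 6/W - (4 + 0) = 6/W - 1*4 = 6/W - 4 = -4 + 6/W)
(F(4)*q)*K(V(-5*(-5)), -4) = ((-4 + 6/4)*(-21))*(1 - 4) = ((-4 + 6*(1/4))*(-21))*(-3) = ((-4 + 3/2)*(-21))*(-3) = -5/2*(-21)*(-3) = (105/2)*(-3) = -315/2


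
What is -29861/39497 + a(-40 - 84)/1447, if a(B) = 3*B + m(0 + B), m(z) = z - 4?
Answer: -62957367/57152159 ≈ -1.1016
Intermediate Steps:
m(z) = -4 + z
a(B) = -4 + 4*B (a(B) = 3*B + (-4 + (0 + B)) = 3*B + (-4 + B) = -4 + 4*B)
-29861/39497 + a(-40 - 84)/1447 = -29861/39497 + (-4 + 4*(-40 - 84))/1447 = -29861*1/39497 + (-4 + 4*(-124))*(1/1447) = -29861/39497 + (-4 - 496)*(1/1447) = -29861/39497 - 500*1/1447 = -29861/39497 - 500/1447 = -62957367/57152159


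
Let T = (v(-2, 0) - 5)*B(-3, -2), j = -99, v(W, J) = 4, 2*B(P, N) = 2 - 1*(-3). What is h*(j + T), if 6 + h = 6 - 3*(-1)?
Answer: -609/2 ≈ -304.50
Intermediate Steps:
B(P, N) = 5/2 (B(P, N) = (2 - 1*(-3))/2 = (2 + 3)/2 = (1/2)*5 = 5/2)
T = -5/2 (T = (4 - 5)*(5/2) = -1*5/2 = -5/2 ≈ -2.5000)
h = 3 (h = -6 + (6 - 3*(-1)) = -6 + (6 + 3) = -6 + 9 = 3)
h*(j + T) = 3*(-99 - 5/2) = 3*(-203/2) = -609/2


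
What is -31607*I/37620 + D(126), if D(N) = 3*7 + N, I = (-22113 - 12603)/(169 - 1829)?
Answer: 61233059/473100 ≈ 129.43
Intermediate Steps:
I = 8679/415 (I = -34716/(-1660) = -34716*(-1/1660) = 8679/415 ≈ 20.913)
D(N) = 21 + N
-31607*I/37620 + D(126) = -31607/(37620/(8679/415)) + (21 + 126) = -31607/(37620*(415/8679)) + 147 = -31607/473100/263 + 147 = -31607*263/473100 + 147 = -8312641/473100 + 147 = 61233059/473100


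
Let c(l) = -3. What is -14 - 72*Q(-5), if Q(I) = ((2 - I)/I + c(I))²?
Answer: -35198/25 ≈ -1407.9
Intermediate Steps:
Q(I) = (-3 + (2 - I)/I)² (Q(I) = ((2 - I)/I - 3)² = (-3 + (2 - I)/I)²)
-14 - 72*Q(-5) = -14 - 288*(1 - 2*(-5))²/(-5)² = -14 - 288*(1 + 10)²/25 = -14 - 288*11²/25 = -14 - 288*121/25 = -14 - 72*484/25 = -14 - 34848/25 = -35198/25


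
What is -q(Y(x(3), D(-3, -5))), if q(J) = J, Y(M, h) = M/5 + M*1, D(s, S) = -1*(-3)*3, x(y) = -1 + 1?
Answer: 0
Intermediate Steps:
x(y) = 0
D(s, S) = 9 (D(s, S) = 3*3 = 9)
Y(M, h) = 6*M/5 (Y(M, h) = M*(⅕) + M = M/5 + M = 6*M/5)
-q(Y(x(3), D(-3, -5))) = -6*0/5 = -1*0 = 0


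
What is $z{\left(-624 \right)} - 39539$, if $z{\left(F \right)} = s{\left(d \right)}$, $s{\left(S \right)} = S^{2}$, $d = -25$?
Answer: $-38914$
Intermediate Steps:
$z{\left(F \right)} = 625$ ($z{\left(F \right)} = \left(-25\right)^{2} = 625$)
$z{\left(-624 \right)} - 39539 = 625 - 39539 = -38914$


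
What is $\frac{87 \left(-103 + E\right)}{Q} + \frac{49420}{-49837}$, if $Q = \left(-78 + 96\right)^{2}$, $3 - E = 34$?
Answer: $- \frac{99501971}{2691198} \approx -36.973$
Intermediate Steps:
$E = -31$ ($E = 3 - 34 = -31$)
$Q = 324$ ($Q = 18^{2} = 324$)
$\frac{87 \left(-103 + E\right)}{Q} + \frac{49420}{-49837} = \frac{87 \left(-103 - 31\right)}{324} + \frac{49420}{-49837} = 87 \left(-134\right) \frac{1}{324} + 49420 \left(- \frac{1}{49837}\right) = \left(-11658\right) \frac{1}{324} - \frac{49420}{49837} = - \frac{1943}{54} - \frac{49420}{49837} = - \frac{99501971}{2691198}$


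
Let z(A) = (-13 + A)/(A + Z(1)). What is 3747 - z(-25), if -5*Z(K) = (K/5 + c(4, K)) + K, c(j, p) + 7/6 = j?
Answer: 14498937/3871 ≈ 3745.5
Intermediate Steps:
c(j, p) = -7/6 + j
Z(K) = -17/30 - 6*K/25 (Z(K) = -((K/5 + (-7/6 + 4)) + K)/5 = -((K*(⅕) + 17/6) + K)/5 = -((K/5 + 17/6) + K)/5 = -((17/6 + K/5) + K)/5 = -(17/6 + 6*K/5)/5 = -17/30 - 6*K/25)
z(A) = (-13 + A)/(-121/150 + A) (z(A) = (-13 + A)/(A + (-17/30 - 6/25*1)) = (-13 + A)/(A + (-17/30 - 6/25)) = (-13 + A)/(A - 121/150) = (-13 + A)/(-121/150 + A))
3747 - z(-25) = 3747 - 150*(13 - 1*(-25))/(121 - 150*(-25)) = 3747 - 150*(13 + 25)/(121 + 3750) = 3747 - 150*38/3871 = 3747 - 1*5700/3871 = 3747 - 5700/3871 = 14498937/3871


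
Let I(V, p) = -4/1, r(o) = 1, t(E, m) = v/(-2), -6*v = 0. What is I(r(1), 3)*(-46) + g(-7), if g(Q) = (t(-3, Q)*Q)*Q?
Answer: 184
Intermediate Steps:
v = 0 (v = -⅙*0 = 0)
t(E, m) = 0 (t(E, m) = 0/(-2) = 0*(-½) = 0)
g(Q) = 0 (g(Q) = (0*Q)*Q = 0*Q = 0)
I(V, p) = -4 (I(V, p) = -4*1 = -4)
I(r(1), 3)*(-46) + g(-7) = -4*(-46) + 0 = 184 + 0 = 184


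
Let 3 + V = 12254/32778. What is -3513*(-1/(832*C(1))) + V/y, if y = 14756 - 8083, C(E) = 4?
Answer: 384051781741/363962716416 ≈ 1.0552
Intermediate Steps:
y = 6673
V = -43040/16389 (V = -3 + 12254/32778 = -3 + 12254*(1/32778) = -3 + 6127/16389 = -43040/16389 ≈ -2.6262)
-3513*(-1/(832*C(1))) + V/y = -3513/((-832*4)) - 43040/16389/6673 = -3513/(-3328) - 43040/16389*1/6673 = -3513*(-1/3328) - 43040/109363797 = 3513/3328 - 43040/109363797 = 384051781741/363962716416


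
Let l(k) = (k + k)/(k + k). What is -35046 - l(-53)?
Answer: -35047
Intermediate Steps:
l(k) = 1 (l(k) = (2*k)/((2*k)) = (2*k)*(1/(2*k)) = 1)
-35046 - l(-53) = -35046 - 1*1 = -35046 - 1 = -35047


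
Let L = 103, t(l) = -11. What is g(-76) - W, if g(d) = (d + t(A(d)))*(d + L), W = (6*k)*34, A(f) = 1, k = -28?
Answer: 3363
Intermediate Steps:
W = -5712 (W = (6*(-28))*34 = -168*34 = -5712)
g(d) = (-11 + d)*(103 + d) (g(d) = (d - 11)*(d + 103) = (-11 + d)*(103 + d))
g(-76) - W = (-1133 + (-76)² + 92*(-76)) - 1*(-5712) = (-1133 + 5776 - 6992) + 5712 = -2349 + 5712 = 3363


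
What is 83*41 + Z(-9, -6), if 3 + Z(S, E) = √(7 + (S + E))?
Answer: 3400 + 2*I*√2 ≈ 3400.0 + 2.8284*I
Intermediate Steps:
Z(S, E) = -3 + √(7 + E + S) (Z(S, E) = -3 + √(7 + (S + E)) = -3 + √(7 + (E + S)) = -3 + √(7 + E + S))
83*41 + Z(-9, -6) = 83*41 + (-3 + √(7 - 6 - 9)) = 3403 + (-3 + √(-8)) = 3403 + (-3 + 2*I*√2) = 3400 + 2*I*√2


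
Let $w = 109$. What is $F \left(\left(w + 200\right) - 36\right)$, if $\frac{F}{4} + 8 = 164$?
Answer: $170352$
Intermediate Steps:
$F = 624$ ($F = -32 + 4 \cdot 164 = -32 + 656 = 624$)
$F \left(\left(w + 200\right) - 36\right) = 624 \left(\left(109 + 200\right) - 36\right) = 624 \left(309 - 36\right) = 624 \cdot 273 = 170352$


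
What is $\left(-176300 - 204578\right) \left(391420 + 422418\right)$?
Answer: $-309972989764$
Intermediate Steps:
$\left(-176300 - 204578\right) \left(391420 + 422418\right) = \left(-380878\right) 813838 = -309972989764$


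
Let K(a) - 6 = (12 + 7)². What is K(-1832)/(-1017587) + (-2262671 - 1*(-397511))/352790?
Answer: -189809204285/35899451773 ≈ -5.2872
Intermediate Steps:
K(a) = 367 (K(a) = 6 + (12 + 7)² = 6 + 19² = 6 + 361 = 367)
K(-1832)/(-1017587) + (-2262671 - 1*(-397511))/352790 = 367/(-1017587) + (-2262671 - 1*(-397511))/352790 = 367*(-1/1017587) + (-2262671 + 397511)*(1/352790) = -367/1017587 - 1865160*1/352790 = -367/1017587 - 186516/35279 = -189809204285/35899451773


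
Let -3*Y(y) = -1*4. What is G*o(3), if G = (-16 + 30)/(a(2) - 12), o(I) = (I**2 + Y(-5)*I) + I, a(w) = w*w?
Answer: -28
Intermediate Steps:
a(w) = w**2
Y(y) = 4/3 (Y(y) = -(-1)*4/3 = -1/3*(-4) = 4/3)
o(I) = I**2 + 7*I/3 (o(I) = (I**2 + 4*I/3) + I = I**2 + 7*I/3)
G = -7/4 (G = (-16 + 30)/(2**2 - 12) = 14/(4 - 12) = 14/(-8) = 14*(-1/8) = -7/4 ≈ -1.7500)
G*o(3) = -7*3*(7 + 3*3)/12 = -7*3*(7 + 9)/12 = -7*3*16/12 = -7/4*16 = -28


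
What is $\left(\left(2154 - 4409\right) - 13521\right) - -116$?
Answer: $-15660$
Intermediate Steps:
$\left(\left(2154 - 4409\right) - 13521\right) - -116 = \left(-2255 - 13521\right) + \left(152 - 36\right) = -15776 + 116 = -15660$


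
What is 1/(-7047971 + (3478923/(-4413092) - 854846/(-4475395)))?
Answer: -19750329871340/139199763970678606893 ≈ -1.4188e-7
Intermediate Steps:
1/(-7047971 + (3478923/(-4413092) - 854846/(-4475395))) = 1/(-7047971 + (3478923*(-1/4413092) - 854846*(-1/4475395))) = 1/(-7047971 + (-3478923/4413092 + 854846/4475395)) = 1/(-7047971 - 11797040555753/19750329871340) = 1/(-139199763970678606893/19750329871340) = -19750329871340/139199763970678606893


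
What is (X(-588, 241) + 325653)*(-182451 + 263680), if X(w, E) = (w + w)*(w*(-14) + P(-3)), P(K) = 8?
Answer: -760676037423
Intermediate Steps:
X(w, E) = 2*w*(8 - 14*w) (X(w, E) = (w + w)*(w*(-14) + 8) = (2*w)*(-14*w + 8) = (2*w)*(8 - 14*w) = 2*w*(8 - 14*w))
(X(-588, 241) + 325653)*(-182451 + 263680) = (4*(-588)*(4 - 7*(-588)) + 325653)*(-182451 + 263680) = (4*(-588)*(4 + 4116) + 325653)*81229 = (4*(-588)*4120 + 325653)*81229 = (-9690240 + 325653)*81229 = -9364587*81229 = -760676037423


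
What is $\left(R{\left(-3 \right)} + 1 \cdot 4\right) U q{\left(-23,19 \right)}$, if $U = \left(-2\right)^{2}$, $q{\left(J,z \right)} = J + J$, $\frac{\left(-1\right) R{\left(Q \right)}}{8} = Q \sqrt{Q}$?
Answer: $-736 - 4416 i \sqrt{3} \approx -736.0 - 7648.7 i$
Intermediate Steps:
$R{\left(Q \right)} = - 8 Q^{\frac{3}{2}}$ ($R{\left(Q \right)} = - 8 Q \sqrt{Q} = - 8 Q^{\frac{3}{2}}$)
$q{\left(J,z \right)} = 2 J$
$U = 4$
$\left(R{\left(-3 \right)} + 1 \cdot 4\right) U q{\left(-23,19 \right)} = \left(- 8 \left(-3\right)^{\frac{3}{2}} + 1 \cdot 4\right) 4 \cdot 2 \left(-23\right) = \left(- 8 \left(- 3 i \sqrt{3}\right) + 4\right) 4 \left(-46\right) = \left(24 i \sqrt{3} + 4\right) 4 \left(-46\right) = \left(4 + 24 i \sqrt{3}\right) 4 \left(-46\right) = \left(16 + 96 i \sqrt{3}\right) \left(-46\right) = -736 - 4416 i \sqrt{3}$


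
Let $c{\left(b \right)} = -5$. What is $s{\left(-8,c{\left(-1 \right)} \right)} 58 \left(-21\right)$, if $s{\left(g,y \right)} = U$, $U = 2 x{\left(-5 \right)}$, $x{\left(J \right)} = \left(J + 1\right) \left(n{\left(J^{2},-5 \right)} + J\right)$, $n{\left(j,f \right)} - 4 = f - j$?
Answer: $-302064$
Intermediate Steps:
$n{\left(j,f \right)} = 4 + f - j$ ($n{\left(j,f \right)} = 4 + \left(f - j\right) = 4 + f - j$)
$x{\left(J \right)} = \left(1 + J\right) \left(-1 + J - J^{2}\right)$ ($x{\left(J \right)} = \left(J + 1\right) \left(\left(4 - 5 - J^{2}\right) + J\right) = \left(1 + J\right) \left(\left(-1 - J^{2}\right) + J\right) = \left(1 + J\right) \left(-1 + J - J^{2}\right)$)
$U = 248$ ($U = 2 \left(-1 - \left(-5\right)^{3}\right) = 2 \left(-1 - -125\right) = 2 \left(-1 + 125\right) = 2 \cdot 124 = 248$)
$s{\left(g,y \right)} = 248$
$s{\left(-8,c{\left(-1 \right)} \right)} 58 \left(-21\right) = 248 \cdot 58 \left(-21\right) = 14384 \left(-21\right) = -302064$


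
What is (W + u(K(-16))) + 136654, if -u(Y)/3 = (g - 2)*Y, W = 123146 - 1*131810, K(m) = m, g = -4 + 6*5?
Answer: 129142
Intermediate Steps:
g = 26 (g = -4 + 30 = 26)
W = -8664 (W = 123146 - 131810 = -8664)
u(Y) = -72*Y (u(Y) = -3*(26 - 2)*Y = -72*Y)
(W + u(K(-16))) + 136654 = (-8664 - 72*(-16)) + 136654 = (-8664 + 1152) + 136654 = -7512 + 136654 = 129142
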